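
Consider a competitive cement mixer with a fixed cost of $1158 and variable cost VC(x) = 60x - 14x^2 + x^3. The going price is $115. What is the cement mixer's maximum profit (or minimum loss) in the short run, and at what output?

AVC = 60 - 14x + x^2; min AVC = $11 at x = 7. Since P = $115 ≥ min AVC, the firm produces.
With MC = 60 - 28x + 3x^2, P = MC on the upward-sloping part at x* = 11.
TR = 115·11 = 1265. TC = 1158 + 297 = 1455. Profit = 1265 − 1455 = -$190.
By producing, the firm covers all variable cost plus $968 of fixed cost; shutting down would lose the full $1158.

Profit = -$190 at x = 11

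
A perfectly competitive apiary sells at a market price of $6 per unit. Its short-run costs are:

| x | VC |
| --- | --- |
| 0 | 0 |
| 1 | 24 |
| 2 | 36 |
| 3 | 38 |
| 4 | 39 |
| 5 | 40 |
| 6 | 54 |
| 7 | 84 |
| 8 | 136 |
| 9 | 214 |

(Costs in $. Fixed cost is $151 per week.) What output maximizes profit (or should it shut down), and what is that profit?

x = 0 (shut down); profit = -$151

Compute π = P·x − TC at each output: x=0: -151; x=1: -169; x=2: -175; x=3: -171; x=4: -166; x=5: -161; x=6: -169; x=7: -193; x=8: -239; x=9: -311.
Profit is highest at x = 0. Equivalently, the lowest AVC in the table is 40/5 ≈ $8 at x = 5, and P = $6 falls below it — price never covers variable cost, so the firm shuts down and loses only its fixed cost.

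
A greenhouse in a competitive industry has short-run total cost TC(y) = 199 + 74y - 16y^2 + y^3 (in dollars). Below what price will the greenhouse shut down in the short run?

$10 per unit

The shutdown price is the minimum of AVC. VC = 74y - 16y^2 + y^3, so AVC = 74 - 16y + y^2.
At the minimum of AVC, MC = AVC. MC = 74 - 32y + 3y^2; setting MC = AVC gives 2y^2 - 16y = 0, so y = 8. min AVC = 10.
The firm shuts down for any P below $10.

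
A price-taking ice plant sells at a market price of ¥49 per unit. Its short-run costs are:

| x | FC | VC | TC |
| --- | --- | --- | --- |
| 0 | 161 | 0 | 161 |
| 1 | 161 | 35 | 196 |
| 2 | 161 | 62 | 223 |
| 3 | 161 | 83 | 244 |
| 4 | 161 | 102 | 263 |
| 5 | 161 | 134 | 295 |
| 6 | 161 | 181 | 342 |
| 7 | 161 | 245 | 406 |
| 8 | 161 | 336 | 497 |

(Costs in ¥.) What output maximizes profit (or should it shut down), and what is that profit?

Compute π = P·x − TC at each output: x=0: -161; x=1: -147; x=2: -125; x=3: -97; x=4: -67; x=5: -50; x=6: -48; x=7: -63; x=8: -105.
Profit is maximized at x = 6. AVC there is 181/6 = ¥30.17 ≤ P, so producing beats shutting down (which would give -¥161).

x = 6; profit = -¥48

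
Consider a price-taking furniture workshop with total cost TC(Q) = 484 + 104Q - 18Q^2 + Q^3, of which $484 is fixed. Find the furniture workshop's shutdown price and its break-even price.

AVC = 104 - 18Q + Q^2; minimized at Q = 9, giving min AVC = $23. That is the shutdown price.
ATC = 484/Q + 104 - 18Q + Q^2. Setting dATC/dQ = −484/Q^2 − 18 + 2Q = 0 gives Q = 11 (since 2·11^3 − 18·11^2 = 484).
min ATC = 484/11 + 104 − 18·11 + 11^2 = $71. That is the break-even price.
Between these two prices the firm operates at a loss; above $71 it earns a profit.

Shutdown price = $23; break-even price = $71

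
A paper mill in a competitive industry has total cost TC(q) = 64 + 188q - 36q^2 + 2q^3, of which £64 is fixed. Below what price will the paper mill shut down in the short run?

£26 per unit

The shutdown price is the minimum of AVC. VC = 188q - 36q^2 + 2q^3, so AVC = 188 - 36q + 2q^2.
dAVC/dq = -36 + 4q = 0 gives q = 9. min AVC = 188 - 36·9 + 2·9^2 = 26.
For P < £26 the firm produces nothing.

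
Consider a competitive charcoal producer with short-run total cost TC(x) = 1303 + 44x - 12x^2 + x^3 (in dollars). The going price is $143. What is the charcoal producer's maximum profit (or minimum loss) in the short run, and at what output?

AVC = 44 - 12x + x^2; min AVC = $8 at x = 6. Since P = $143 ≥ min AVC, the firm produces.
With MC = 44 - 24x + 3x^2, P = MC on the upward-sloping part at x* = 11.
TR = 143·11 = 1573. TC = 1303 + 363 = 1666. Profit = 1573 − 1666 = -$93.
By producing, the firm covers all variable cost plus $1210 of fixed cost; shutting down would lose the full $1303.

Profit = -$93 at x = 11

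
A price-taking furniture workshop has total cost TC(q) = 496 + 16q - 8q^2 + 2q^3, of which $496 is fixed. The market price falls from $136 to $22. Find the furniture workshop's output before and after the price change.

Output falls from 6 to 3

MC = 16 - 16q + 6q^2; the shutdown threshold is min AVC = $8 (at q = 2).
With P = $136 above the shutdown price, P = MC gives q = 6.
At P = $22 ≥ min AVC, set P = MC: q = 3. The firm stays open but cuts output.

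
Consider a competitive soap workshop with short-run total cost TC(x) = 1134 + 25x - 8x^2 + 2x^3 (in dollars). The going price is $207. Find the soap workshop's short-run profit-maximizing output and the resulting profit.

AVC = 25 - 8x + 2x^2 has its minimum $17 at x = 2; price $207 clears that bar, so the firm operates.
With MC = 25 - 16x + 6x^2, P = MC on the upward-sloping part at x* = 7.
TR = 207·7 = 1449. TC = 1134 + 469 = 1603. Profit = 1449 − 1603 = -$154.
That loss of $154 beats the $1134 the firm would lose by shutting down; producing recovers $980 of fixed cost.

Profit = -$154 at x = 7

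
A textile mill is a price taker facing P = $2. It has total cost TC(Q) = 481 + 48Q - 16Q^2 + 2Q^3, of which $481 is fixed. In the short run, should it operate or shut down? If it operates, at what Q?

Shut down

From TC, MC = TC'(Q) = 48 - 32Q + 6Q^2 and AVC = VC/Q = 48 - 16Q + 2Q^2.
The AVC parabola has its vertex at Q = 16/4 = 4, where AVC = 48 - 16·4 + 2·4^2 = $16.
With P < min AVC ($2 < $16), every unit sold adds to the loss.
Best response: produce nothing and absorb the $481 fixed cost.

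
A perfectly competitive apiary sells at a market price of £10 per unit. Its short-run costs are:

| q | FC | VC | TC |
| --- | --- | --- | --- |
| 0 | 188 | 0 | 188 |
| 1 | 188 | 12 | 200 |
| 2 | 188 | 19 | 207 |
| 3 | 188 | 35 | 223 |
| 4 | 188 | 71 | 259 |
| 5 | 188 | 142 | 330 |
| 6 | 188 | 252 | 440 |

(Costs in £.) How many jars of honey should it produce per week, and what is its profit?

q = 2; profit = -£187

Compute π = P·q − TC at each output: q=0: -188; q=1: -190; q=2: -187; q=3: -193; q=4: -219; q=5: -280; q=6: -380.
Profit is maximized at q = 2. AVC there is 19/2 = £9.50 ≤ P, so producing beats shutting down (which would give -£188).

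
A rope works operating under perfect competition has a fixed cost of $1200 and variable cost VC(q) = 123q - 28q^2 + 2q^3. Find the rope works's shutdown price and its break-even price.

Shutdown price = $25; break-even price = $163

AVC = 123 - 28q + 2q^2; minimized at q = 7, giving min AVC = $25. That is the shutdown price.
ATC = 1200/q + 123 - 28q + 2q^2. Setting dATC/dq = −1200/q^2 − 28 + 4q = 0 gives q = 10 (since 4·10^3 − 28·10^2 = 1200).
min ATC = 1200/10 + 123 − 28·10 + 2·10^2 = $163. That is the break-even price.
For $25 ≤ P < $163 the firm produces at a loss; below $25 it shuts down.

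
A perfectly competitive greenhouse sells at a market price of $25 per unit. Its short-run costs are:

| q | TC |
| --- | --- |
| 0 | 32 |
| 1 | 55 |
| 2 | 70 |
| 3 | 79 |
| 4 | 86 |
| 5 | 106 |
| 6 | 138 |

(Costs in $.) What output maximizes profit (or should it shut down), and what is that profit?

Compute π = P·q − TC at each output: q=0: -32; q=1: -30; q=2: -20; q=3: -4; q=4: 14; q=5: 19; q=6: 12.
Profit is maximized at q = 5. AVC there is 74/5 = $14.80 ≤ P, so producing beats shutting down (which would give -$32).

q = 5; profit = $19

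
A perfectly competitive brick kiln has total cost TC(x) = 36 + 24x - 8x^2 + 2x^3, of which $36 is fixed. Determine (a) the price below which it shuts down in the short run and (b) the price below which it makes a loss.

Shutdown price = $16; break-even price = $30

AVC = 24 - 8x + 2x^2; minimized at x = 2, giving min AVC = $16. That is the shutdown price.
ATC = 36/x + 24 - 8x + 2x^2. Setting dATC/dx = −36/x^2 − 8 + 4x = 0 gives x = 3 (since 4·3^3 − 8·3^2 = 36).
min ATC = 36/3 + 24 − 8·3 + 2·3^2 = $30. That is the break-even price.
Between these two prices the firm operates at a loss; above $30 it earns a profit.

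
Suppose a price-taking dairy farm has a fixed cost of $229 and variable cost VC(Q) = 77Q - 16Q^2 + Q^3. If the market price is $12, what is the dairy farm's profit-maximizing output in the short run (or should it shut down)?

Shut down

Strip out fixed cost: VC = 77Q - 16Q^2 + Q^3. Then AVC = 77 - 16Q + Q^2 and MC = 77 - 32Q + 3Q^2.
AVC is minimized where dAVC/dQ = -16 + 2Q = 0, at Q = 8; min AVC = 77 - 16·8 + 8^2 = $13.
With P < min AVC ($12 < $13), every unit sold adds to the loss.
The firm minimizes its loss by shutting down and losing only its fixed cost of $229.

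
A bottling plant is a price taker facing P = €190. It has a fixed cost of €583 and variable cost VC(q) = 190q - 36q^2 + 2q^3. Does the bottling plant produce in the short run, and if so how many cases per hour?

Variable cost is VC = 190q - 36q^2 + 2q^3, so AVC = VC/q = 190 - 36q + 2q^2 and MC = dTC/dq = 190 - 72q + 6q^2.
AVC hits its minimum where MC = AVC, at q = 9, giving min AVC = 190 - 36·9 + 2·9^2 = €28.
P = €190 exceeds min AVC = €28, so the firm stays open.
Set P = MC: 190 = 190 - 72q + 6q^2 → -72q + 6q^2 = 0. The roots are q = 0 and q = 12; the profit-maximizing output is on the rising part of MC, so q* = 12.
Check: AVC at q = 12 is €46 ≤ P, so revenue covers variable cost.
Profit = P·q − TC = 190·12 − 1135 = €1145.

Produce at q = 12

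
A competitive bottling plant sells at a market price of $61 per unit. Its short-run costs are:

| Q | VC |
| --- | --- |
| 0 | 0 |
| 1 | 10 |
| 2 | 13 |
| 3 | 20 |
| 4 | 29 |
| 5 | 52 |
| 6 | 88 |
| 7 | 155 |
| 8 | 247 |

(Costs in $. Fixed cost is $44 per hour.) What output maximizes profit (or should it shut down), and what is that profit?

Profit at each row (π = 61Q − TC): Q=0: -44; Q=1: 7; Q=2: 65; Q=3: 119; Q=4: 171; Q=5: 209; Q=6: 234; Q=7: 228; Q=8: 197.
Profit is maximized at Q = 6. AVC there is 88/6 = $14.67 ≤ P, so producing beats shutting down (which would give -$44).

Q = 6; profit = $234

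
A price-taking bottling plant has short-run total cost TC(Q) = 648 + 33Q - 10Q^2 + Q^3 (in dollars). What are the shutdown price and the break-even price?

Shutdown price = $8; break-even price = $96

AVC = 33 - 10Q + Q^2; minimized at Q = 5, giving min AVC = $8. That is the shutdown price.
ATC = 648/Q + 33 - 10Q + Q^2. Setting dATC/dQ = −648/Q^2 − 10 + 2Q = 0 gives Q = 9 (since 2·9^3 − 10·9^2 = 648).
min ATC = 648/9 + 33 − 10·9 + 9^2 = $96. That is the break-even price.
Between these two prices the firm operates at a loss; above $96 it earns a profit.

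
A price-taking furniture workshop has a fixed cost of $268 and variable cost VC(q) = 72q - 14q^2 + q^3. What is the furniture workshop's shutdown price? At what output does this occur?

$23 per unit, at q = 7

The firm shuts down when price falls below the minimum of average variable cost. AVC = VC/q = 72 - 14q + q^2.
At the minimum of AVC, MC = AVC. MC = 72 - 28q + 3q^2; setting MC = AVC gives 2q^2 - 14q = 0, so q = 7. min AVC = 23.
So the shutdown price is $23.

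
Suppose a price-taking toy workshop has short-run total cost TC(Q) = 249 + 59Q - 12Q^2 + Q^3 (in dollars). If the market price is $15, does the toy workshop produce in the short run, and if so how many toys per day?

From TC, MC = TC'(Q) = 59 - 24Q + 3Q^2 and AVC = VC/Q = 59 - 12Q + Q^2.
AVC hits its minimum where MC = AVC, at Q = 6, giving min AVC = 59 - 12·6 + 6^2 = $23.
With P < min AVC ($15 < $23), every unit sold adds to the loss.
The firm minimizes its loss by shutting down and losing only its fixed cost of $249.

Shut down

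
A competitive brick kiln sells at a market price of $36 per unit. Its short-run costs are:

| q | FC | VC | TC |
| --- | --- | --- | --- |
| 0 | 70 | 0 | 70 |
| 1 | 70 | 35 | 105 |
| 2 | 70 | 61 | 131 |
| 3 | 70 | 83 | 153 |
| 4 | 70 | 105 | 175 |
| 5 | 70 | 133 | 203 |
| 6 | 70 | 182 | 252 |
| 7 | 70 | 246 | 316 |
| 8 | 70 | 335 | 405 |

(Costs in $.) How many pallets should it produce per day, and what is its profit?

Tabulate TR − TC: q=0: -70; q=1: -69; q=2: -59; q=3: -45; q=4: -31; q=5: -23; q=6: -36; q=7: -64; q=8: -117.
Profit is maximized at q = 5. AVC there is 133/5 = $26.60 ≤ P, so producing beats shutting down (which would give -$70).

q = 5; profit = -$23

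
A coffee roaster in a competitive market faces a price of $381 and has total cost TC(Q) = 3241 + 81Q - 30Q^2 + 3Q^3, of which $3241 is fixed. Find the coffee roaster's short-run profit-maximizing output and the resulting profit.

Profit = -$241 at Q = 10

AVC = 81 - 30Q + 3Q^2 has its minimum $6 at Q = 5; price $381 clears that bar, so the firm operates.
With MC = 81 - 60Q + 9Q^2, P = MC on the upward-sloping part at Q* = 10.
TR = 381·10 = 3810. TC = 3241 + 810 = 4051. Profit = 3810 − 4051 = -$241.
That loss of $241 beats the $3241 the firm would lose by shutting down; producing recovers $3000 of fixed cost.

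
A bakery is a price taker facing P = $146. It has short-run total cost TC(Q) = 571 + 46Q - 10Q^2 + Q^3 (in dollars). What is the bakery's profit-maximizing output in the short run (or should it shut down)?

From TC, MC = TC'(Q) = 46 - 20Q + 3Q^2 and AVC = VC/Q = 46 - 10Q + Q^2.
AVC is minimized where dAVC/dQ = -10 + 2Q = 0, at Q = 5; min AVC = 46 - 10·5 + 5^2 = $21.
Since P = $146 ≥ min AVC = $21, price covers variable cost and the firm should produce.
Solving P = MC: -100 - 20Q + 3Q^2 = 0 ⇒ Q = -10/3 or 10. On the upward-sloping branch, Q* = 10.
Check: AVC at Q = 10 is $46 ≤ P, so revenue covers variable cost.
Profit = P·Q − TC = 146·10 − 1031 = $429.

Produce at Q = 10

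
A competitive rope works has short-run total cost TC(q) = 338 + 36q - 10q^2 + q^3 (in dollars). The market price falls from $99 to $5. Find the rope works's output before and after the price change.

Output falls from 9 to 0 (the firm shuts down)

AVC = 36 - 10q + q^2, minimized at q = 5 where min AVC = $11. MC = 36 - 20q + 3q^2.
At P = $99 ≥ min AVC, set P = MC on the rising branch: q = 9.
At P = $5 < min AVC = $11, price no longer covers variable cost at any output, so the firm shuts down: q = 0.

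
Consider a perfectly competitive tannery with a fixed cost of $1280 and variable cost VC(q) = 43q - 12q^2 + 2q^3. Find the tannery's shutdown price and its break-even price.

AVC = 43 - 12q + 2q^2; minimized at q = 3, giving min AVC = $25. That is the shutdown price.
ATC = 1280/q + 43 - 12q + 2q^2. Setting dATC/dq = −1280/q^2 − 12 + 4q = 0 gives q = 8 (since 4·8^3 − 12·8^2 = 1280).
min ATC = 1280/8 + 43 − 12·8 + 2·8^2 = $235. That is the break-even price.
For $25 ≤ P < $235 the firm produces at a loss; below $25 it shuts down.

Shutdown price = $25; break-even price = $235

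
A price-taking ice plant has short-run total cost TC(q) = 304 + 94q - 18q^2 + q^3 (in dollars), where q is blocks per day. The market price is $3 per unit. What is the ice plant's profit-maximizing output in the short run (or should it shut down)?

Shut down

From TC, MC = TC'(q) = 94 - 36q + 3q^2 and AVC = VC/q = 94 - 18q + q^2.
AVC is minimized where dAVC/dq = -18 + 2q = 0, at q = 9; min AVC = 94 - 18·9 + 9^2 = $13.
Since P = $3 < min AVC = $13, price fails to cover variable cost at any output.
The firm minimizes its loss by shutting down and losing only its fixed cost of $304.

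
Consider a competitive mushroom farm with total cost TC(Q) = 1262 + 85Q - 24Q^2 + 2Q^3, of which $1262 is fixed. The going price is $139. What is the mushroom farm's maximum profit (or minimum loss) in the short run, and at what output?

Profit = -$290 at Q = 9

AVC = 85 - 24Q + 2Q^2; min AVC = $13 at Q = 6. Since P = $139 ≥ min AVC, the firm produces.
MC = 85 - 48Q + 6Q^2. Setting P = MC and taking the root on the rising branch gives Q* = 9.
TR = 139·9 = 1251. TC = 1262 + 279 = 1541. Profit = 1251 − 1541 = -$290.
That loss of $290 beats the $1262 the firm would lose by shutting down; producing recovers $972 of fixed cost.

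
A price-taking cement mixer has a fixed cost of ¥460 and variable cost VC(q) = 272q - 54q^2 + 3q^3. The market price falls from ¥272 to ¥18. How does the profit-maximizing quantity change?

Output falls from 12 to 0 (the firm shuts down)

MC = 272 - 108q + 9q^2; the shutdown threshold is min AVC = ¥29 (at q = 9).
At P = ¥272 ≥ min AVC, set P = MC on the rising branch: q = 12.
At P = ¥18 < min AVC = ¥29, price no longer covers variable cost at any output, so the firm shuts down: q = 0.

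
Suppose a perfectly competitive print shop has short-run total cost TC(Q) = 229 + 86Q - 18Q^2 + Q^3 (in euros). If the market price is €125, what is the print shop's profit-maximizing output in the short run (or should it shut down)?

Produce at Q = 13

Strip out fixed cost: VC = 86Q - 18Q^2 + Q^3. Then AVC = 86 - 18Q + Q^2 and MC = 86 - 36Q + 3Q^2.
AVC hits its minimum where MC = AVC, at Q = 9, giving min AVC = 86 - 18·9 + 9^2 = €5.
Since P = €125 ≥ min AVC = €5, price covers variable cost and the firm should produce.
Solving P = MC: -39 - 36Q + 3Q^2 = 0 ⇒ Q = -1 or 13. On the upward-sloping branch, Q* = 13.
Check: AVC at Q = 13 is €21 ≤ P, so revenue covers variable cost.
Profit = P·Q − TC = 125·13 − 502 = €1123.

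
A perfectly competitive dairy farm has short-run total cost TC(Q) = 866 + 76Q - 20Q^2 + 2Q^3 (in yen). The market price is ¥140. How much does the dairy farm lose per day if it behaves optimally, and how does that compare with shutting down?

AVC = 76 - 20Q + 2Q^2; min AVC = ¥26 at Q = 5. Since P = ¥140 ≥ min AVC, the firm produces.
With MC = 76 - 40Q + 6Q^2, P = MC on the upward-sloping part at Q* = 8.
TR = 140·8 = 1120. TC = 866 + 352 = 1218. Profit = 1120 − 1218 = -¥98.
Shutting down would mean losing the fixed cost of ¥866, so operating at a loss of ¥98 is better by ¥768.

Profit = -¥98 at Q = 8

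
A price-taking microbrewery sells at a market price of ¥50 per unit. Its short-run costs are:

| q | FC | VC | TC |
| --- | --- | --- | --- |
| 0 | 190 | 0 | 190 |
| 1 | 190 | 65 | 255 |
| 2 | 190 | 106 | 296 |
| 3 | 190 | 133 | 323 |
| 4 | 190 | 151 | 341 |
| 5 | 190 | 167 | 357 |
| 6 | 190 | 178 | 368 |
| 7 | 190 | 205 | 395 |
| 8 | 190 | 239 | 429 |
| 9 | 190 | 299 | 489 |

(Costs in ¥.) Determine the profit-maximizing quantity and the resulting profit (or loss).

Compute π = P·q − TC at each output: q=0: -190; q=1: -205; q=2: -196; q=3: -173; q=4: -141; q=5: -107; q=6: -68; q=7: -45; q=8: -29; q=9: -39.
Profit is maximized at q = 8. AVC there is 239/8 = ¥29.88 ≤ P, so producing beats shutting down (which would give -¥190).

q = 8; profit = -¥29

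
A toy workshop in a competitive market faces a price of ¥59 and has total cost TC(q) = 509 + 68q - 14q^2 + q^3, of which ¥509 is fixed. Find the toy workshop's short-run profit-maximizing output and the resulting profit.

Profit = -¥185 at q = 9

AVC = 68 - 14q + q^2; min AVC = ¥19 at q = 7. Since P = ¥59 ≥ min AVC, the firm produces.
With MC = 68 - 28q + 3q^2, P = MC on the upward-sloping part at q* = 9.
TR = 59·9 = 531. TC = 509 + 207 = 716. Profit = 531 − 716 = -¥185.
That loss of ¥185 beats the ¥509 the firm would lose by shutting down; producing recovers ¥324 of fixed cost.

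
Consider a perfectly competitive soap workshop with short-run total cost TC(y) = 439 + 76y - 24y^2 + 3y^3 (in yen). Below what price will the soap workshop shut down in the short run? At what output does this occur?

Short-run supply begins at min AVC. From VC = 76y - 24y^2 + 3y^3, AVC = 76 - 24y + 3y^2.
At the minimum of AVC, MC = AVC. MC = 76 - 48y + 9y^2; setting MC = AVC gives 6y^2 - 24y = 0, so y = 4. min AVC = 28.
For P < ¥28 the firm produces nothing.

¥28 per unit, at y = 4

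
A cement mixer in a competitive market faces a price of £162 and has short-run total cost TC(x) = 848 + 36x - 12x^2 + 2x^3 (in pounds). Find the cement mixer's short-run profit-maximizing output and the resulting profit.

Profit = -£64 at x = 7

AVC = 36 - 12x + 2x^2; min AVC = £18 at x = 3. Since P = £162 ≥ min AVC, the firm produces.
With MC = 36 - 24x + 6x^2, P = MC on the upward-sloping part at x* = 7.
TR = 162·7 = 1134. TC = 848 + 350 = 1198. Profit = 1134 − 1198 = -£64.
That loss of £64 beats the £848 the firm would lose by shutting down; producing recovers £784 of fixed cost.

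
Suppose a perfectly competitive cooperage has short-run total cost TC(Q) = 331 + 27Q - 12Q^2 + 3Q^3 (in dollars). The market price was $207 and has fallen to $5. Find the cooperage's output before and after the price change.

AVC = 27 - 12Q + 3Q^2, minimized at Q = 2 where min AVC = $15. MC = 27 - 24Q + 9Q^2.
At P = $207 ≥ min AVC, set P = MC on the rising branch: Q = 6.
At P = $5 < min AVC = $15, price no longer covers variable cost at any output, so the firm shuts down: Q = 0.

Output falls from 6 to 0 (the firm shuts down)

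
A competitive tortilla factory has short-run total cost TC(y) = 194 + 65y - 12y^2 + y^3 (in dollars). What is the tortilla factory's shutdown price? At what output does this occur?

$29 per unit, at y = 6

The firm shuts down when price falls below the minimum of average variable cost. AVC = VC/y = 65 - 12y + y^2.
At the minimum of AVC, MC = AVC. MC = 65 - 24y + 3y^2; setting MC = AVC gives 2y^2 - 12y = 0, so y = 6. min AVC = 29.
So the shutdown price is $29.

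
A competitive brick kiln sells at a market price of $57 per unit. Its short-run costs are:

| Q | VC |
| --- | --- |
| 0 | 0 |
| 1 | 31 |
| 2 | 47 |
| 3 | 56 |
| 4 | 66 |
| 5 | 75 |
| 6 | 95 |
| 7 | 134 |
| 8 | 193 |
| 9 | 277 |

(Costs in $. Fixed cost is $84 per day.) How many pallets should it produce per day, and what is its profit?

Q = 7; profit = $181

Profit at each row (π = 57Q − TC): Q=0: -84; Q=1: -58; Q=2: -17; Q=3: 31; Q=4: 78; Q=5: 126; Q=6: 163; Q=7: 181; Q=8: 179; Q=9: 152.
Profit is maximized at Q = 7. AVC there is 134/7 = $19.14 ≤ P, so producing beats shutting down (which would give -$84).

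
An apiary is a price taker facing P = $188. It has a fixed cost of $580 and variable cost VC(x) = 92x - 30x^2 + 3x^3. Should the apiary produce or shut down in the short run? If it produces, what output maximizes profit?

Strip out fixed cost: VC = 92x - 30x^2 + 3x^3. Then AVC = 92 - 30x + 3x^2 and MC = 92 - 60x + 9x^2.
The AVC parabola has its vertex at x = 30/6 = 5, where AVC = 92 - 30·5 + 3·5^2 = $17.
Because $188 ≥ $17, revenue can cover variable cost; the firm operates.
Solving P = MC: -96 - 60x + 9x^2 = 0 ⇒ x = -4/3 or 8. On the upward-sloping branch, x* = 8.
Check: AVC at x = 8 is $44 ≤ P, so revenue covers variable cost.
Profit = P·x − TC = 188·8 − 932 = $572.

Produce at x = 8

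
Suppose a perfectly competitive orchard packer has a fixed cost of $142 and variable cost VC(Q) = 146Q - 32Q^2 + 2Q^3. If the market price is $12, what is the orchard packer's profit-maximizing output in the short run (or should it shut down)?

Shut down

Strip out fixed cost: VC = 146Q - 32Q^2 + 2Q^3. Then AVC = 146 - 32Q + 2Q^2 and MC = 146 - 64Q + 6Q^2.
The AVC parabola has its vertex at Q = 32/4 = 8, where AVC = 146 - 32·8 + 2·8^2 = $18.
Since P = $12 < min AVC = $18, price fails to cover variable cost at any output.
Shutting down limits the loss to fixed cost, $142.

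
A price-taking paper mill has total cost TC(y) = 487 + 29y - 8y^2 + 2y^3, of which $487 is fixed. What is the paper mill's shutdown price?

$21 per unit

Short-run supply begins at min AVC. From VC = 29y - 8y^2 + 2y^3, AVC = 29 - 8y + 2y^2.
dAVC/dy = -8 + 4y = 0 gives y = 2. min AVC = 29 - 8·2 + 2·2^2 = 21.
For P < $21 the firm produces nothing.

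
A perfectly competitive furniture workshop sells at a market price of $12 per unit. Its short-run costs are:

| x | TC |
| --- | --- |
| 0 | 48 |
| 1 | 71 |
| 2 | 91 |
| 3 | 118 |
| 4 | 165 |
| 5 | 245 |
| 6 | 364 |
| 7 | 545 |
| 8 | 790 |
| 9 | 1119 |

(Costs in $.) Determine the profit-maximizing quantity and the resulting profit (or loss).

Tabulate TR − TC: x=0: -48; x=1: -59; x=2: -67; x=3: -82; x=4: -117; x=5: -185; x=6: -292; x=7: -461; x=8: -694; x=9: -1011.
Profit is highest at x = 0. Equivalently, the lowest AVC in the table is 43/2 ≈ $21.50 at x = 2, and P = $12 falls below it — price never covers variable cost, so the firm shuts down and loses only its fixed cost.

x = 0 (shut down); profit = -$48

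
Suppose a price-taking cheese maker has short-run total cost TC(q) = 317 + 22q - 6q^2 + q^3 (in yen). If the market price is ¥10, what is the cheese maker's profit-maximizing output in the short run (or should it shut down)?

Shut down

From TC, MC = TC'(q) = 22 - 12q + 3q^2 and AVC = VC/q = 22 - 6q + q^2.
The AVC parabola has its vertex at q = 6/2 = 3, where AVC = 22 - 6·3 + 3^2 = ¥13.
Since P = ¥10 < min AVC = ¥13, price fails to cover variable cost at any output.
The firm minimizes its loss by shutting down and losing only its fixed cost of ¥317.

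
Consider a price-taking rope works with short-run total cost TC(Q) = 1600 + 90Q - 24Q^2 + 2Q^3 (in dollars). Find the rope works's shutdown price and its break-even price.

Shutdown price = $18; break-even price = $210

Shutdown price = min AVC. AVC = 90 - 24Q + 2Q^2, with vertex at Q = 6 and minimum $18.
ATC = 1600/Q + 90 - 24Q + 2Q^2. Setting dATC/dQ = −1600/Q^2 − 24 + 4Q = 0 gives Q = 10 (since 4·10^3 − 24·10^2 = 1600).
min ATC = 1600/10 + 90 − 24·10 + 2·10^2 = $210. That is the break-even price.
For $18 ≤ P < $210 the firm produces at a loss; below $18 it shuts down.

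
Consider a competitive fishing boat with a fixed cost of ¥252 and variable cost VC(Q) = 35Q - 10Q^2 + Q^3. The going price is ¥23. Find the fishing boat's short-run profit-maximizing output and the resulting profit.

AVC = 35 - 10Q + Q^2; min AVC = ¥10 at Q = 5. Since P = ¥23 ≥ min AVC, the firm produces.
MC = 35 - 20Q + 3Q^2. Setting P = MC and taking the root on the rising branch gives Q* = 6.
TR = 23·6 = 138. TC = 252 + 66 = 318. Profit = 138 − 318 = -¥180.
Shutting down would mean losing the fixed cost of ¥252, so operating at a loss of ¥180 is better by ¥72.

Profit = -¥180 at Q = 6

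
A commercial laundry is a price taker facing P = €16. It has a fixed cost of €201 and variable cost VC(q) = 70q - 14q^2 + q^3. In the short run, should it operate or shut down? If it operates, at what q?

Strip out fixed cost: VC = 70q - 14q^2 + q^3. Then AVC = 70 - 14q + q^2 and MC = 70 - 28q + 3q^2.
AVC hits its minimum where MC = AVC, at q = 7, giving min AVC = 70 - 14·7 + 7^2 = €21.
Since P = €16 < min AVC = €21, price fails to cover variable cost at any output.
Best response: produce nothing and absorb the €201 fixed cost.

Shut down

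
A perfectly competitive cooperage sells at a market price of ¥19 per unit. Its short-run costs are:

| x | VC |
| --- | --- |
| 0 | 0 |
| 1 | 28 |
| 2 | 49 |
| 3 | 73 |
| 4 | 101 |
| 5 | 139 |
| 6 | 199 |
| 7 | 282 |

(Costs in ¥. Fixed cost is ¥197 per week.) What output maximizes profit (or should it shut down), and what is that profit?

Compute π = P·x − TC at each output: x=0: -197; x=1: -206; x=2: -208; x=3: -213; x=4: -222; x=5: -241; x=6: -282; x=7: -346.
Profit is highest at x = 0. Equivalently, the lowest AVC in the table is 73/3 ≈ ¥24.33 at x = 3, and P = ¥19 falls below it — price never covers variable cost, so the firm shuts down and loses only its fixed cost.

x = 0 (shut down); profit = -¥197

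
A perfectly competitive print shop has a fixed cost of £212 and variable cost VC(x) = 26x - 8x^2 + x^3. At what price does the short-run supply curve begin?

Short-run supply begins at min AVC. From VC = 26x - 8x^2 + x^3, AVC = 26 - 8x + x^2.
At the minimum of AVC, MC = AVC. MC = 26 - 16x + 3x^2; setting MC = AVC gives 2x^2 - 8x = 0, so x = 4. min AVC = 10.
So the shutdown price is £10.

£10 per unit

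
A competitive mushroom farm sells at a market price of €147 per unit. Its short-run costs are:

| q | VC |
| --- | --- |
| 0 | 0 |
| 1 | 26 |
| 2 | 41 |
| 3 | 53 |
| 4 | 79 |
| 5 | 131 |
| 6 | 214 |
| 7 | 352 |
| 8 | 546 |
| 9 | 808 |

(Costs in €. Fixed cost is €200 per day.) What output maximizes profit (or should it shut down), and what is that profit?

Profit at each row (π = 147q − TC): q=0: -200; q=1: -79; q=2: 53; q=3: 188; q=4: 309; q=5: 404; q=6: 468; q=7: 477; q=8: 430; q=9: 315.
Profit is maximized at q = 7. AVC there is 352/7 = €50.29 ≤ P, so producing beats shutting down (which would give -€200).

q = 7; profit = €477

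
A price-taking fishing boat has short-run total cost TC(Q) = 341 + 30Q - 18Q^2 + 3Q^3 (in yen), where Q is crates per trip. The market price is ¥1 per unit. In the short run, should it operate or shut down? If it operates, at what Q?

Variable cost is VC = 30Q - 18Q^2 + 3Q^3, so AVC = VC/Q = 30 - 18Q + 3Q^2 and MC = dTC/dQ = 30 - 36Q + 9Q^2.
AVC hits its minimum where MC = AVC, at Q = 3, giving min AVC = 30 - 18·3 + 3·3^2 = ¥3.
Since P = ¥1 < min AVC = ¥3, price fails to cover variable cost at any output.
Shutting down limits the loss to fixed cost, ¥341.

Shut down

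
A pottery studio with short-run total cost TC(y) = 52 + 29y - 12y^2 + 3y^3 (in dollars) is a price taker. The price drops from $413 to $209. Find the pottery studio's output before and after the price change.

Output falls from 8 to 6

MC = 29 - 24y + 9y^2; the shutdown threshold is min AVC = $17 (at y = 2).
At P = $413 ≥ min AVC, set P = MC on the rising branch: y = 8.
At P = $209 ≥ min AVC, set P = MC: y = 6. The firm stays open but cuts output.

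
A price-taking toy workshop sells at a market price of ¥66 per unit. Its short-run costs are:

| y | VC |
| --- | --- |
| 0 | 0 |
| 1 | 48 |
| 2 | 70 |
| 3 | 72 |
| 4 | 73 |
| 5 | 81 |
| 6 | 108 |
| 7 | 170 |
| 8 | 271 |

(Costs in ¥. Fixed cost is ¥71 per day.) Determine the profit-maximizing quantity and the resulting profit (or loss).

y = 7; profit = ¥221

Compute π = P·y − TC at each output: y=0: -71; y=1: -53; y=2: -9; y=3: 55; y=4: 120; y=5: 178; y=6: 217; y=7: 221; y=8: 186.
Profit is maximized at y = 7. AVC there is 170/7 = ¥24.29 ≤ P, so producing beats shutting down (which would give -¥71).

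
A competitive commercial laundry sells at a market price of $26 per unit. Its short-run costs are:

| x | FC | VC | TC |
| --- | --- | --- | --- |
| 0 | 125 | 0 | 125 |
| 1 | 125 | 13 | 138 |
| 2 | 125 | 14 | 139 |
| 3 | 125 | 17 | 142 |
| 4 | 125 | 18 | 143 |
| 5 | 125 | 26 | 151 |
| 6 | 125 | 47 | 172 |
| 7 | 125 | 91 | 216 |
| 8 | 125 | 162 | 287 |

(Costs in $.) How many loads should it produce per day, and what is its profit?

Tabulate TR − TC: x=0: -125; x=1: -112; x=2: -87; x=3: -64; x=4: -39; x=5: -21; x=6: -16; x=7: -34; x=8: -79.
Profit is maximized at x = 6. AVC there is 47/6 = $7.83 ≤ P, so producing beats shutting down (which would give -$125).

x = 6; profit = -$16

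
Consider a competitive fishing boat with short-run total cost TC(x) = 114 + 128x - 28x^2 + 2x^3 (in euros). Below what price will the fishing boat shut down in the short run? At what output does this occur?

Short-run supply begins at min AVC. From VC = 128x - 28x^2 + 2x^3, AVC = 128 - 28x + 2x^2.
At the minimum of AVC, MC = AVC. MC = 128 - 56x + 6x^2; setting MC = AVC gives 4x^2 - 28x = 0, so x = 7. min AVC = 30.
For P < €30 the firm produces nothing.

€30 per unit, at x = 7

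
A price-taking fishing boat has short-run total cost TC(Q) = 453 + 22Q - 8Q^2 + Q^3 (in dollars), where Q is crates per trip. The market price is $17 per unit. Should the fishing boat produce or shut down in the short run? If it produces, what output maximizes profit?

Produce at Q = 5

Variable cost is VC = 22Q - 8Q^2 + Q^3, so AVC = VC/Q = 22 - 8Q + Q^2 and MC = dTC/dQ = 22 - 16Q + 3Q^2.
AVC hits its minimum where MC = AVC, at Q = 4, giving min AVC = 22 - 8·4 + 4^2 = $6.
Because $17 ≥ $6, revenue can cover variable cost; the firm operates.
P = MC gives 5 - 16Q + 3Q^2 = 0, with roots 1/3 and 5. Take the larger (rising MC): Q* = 5.
Check: AVC at Q = 5 is $7 ≤ P, so revenue covers variable cost.
Profit = P·Q − TC = 17·5 − 488 = -$403, a loss, but smaller than the $453 fixed cost the firm would lose by shutting down.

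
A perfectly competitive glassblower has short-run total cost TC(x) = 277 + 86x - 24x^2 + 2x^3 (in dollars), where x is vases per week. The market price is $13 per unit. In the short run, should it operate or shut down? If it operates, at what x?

Shut down

From TC, MC = TC'(x) = 86 - 48x + 6x^2 and AVC = VC/x = 86 - 24x + 2x^2.
The AVC parabola has its vertex at x = 24/4 = 6, where AVC = 86 - 24·6 + 2·6^2 = $14.
Since P = $13 < min AVC = $14, price fails to cover variable cost at any output.
The firm minimizes its loss by shutting down and losing only its fixed cost of $277.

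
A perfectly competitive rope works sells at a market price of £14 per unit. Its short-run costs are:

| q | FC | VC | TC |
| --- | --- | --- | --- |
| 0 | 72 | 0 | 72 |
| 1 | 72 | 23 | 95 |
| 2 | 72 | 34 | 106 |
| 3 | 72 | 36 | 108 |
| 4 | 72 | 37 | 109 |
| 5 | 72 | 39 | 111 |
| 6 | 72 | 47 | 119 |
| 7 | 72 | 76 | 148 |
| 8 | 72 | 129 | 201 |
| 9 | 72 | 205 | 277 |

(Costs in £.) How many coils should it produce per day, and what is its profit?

q = 6; profit = -£35

Profit at each row (π = 14q − TC): q=0: -72; q=1: -81; q=2: -78; q=3: -66; q=4: -53; q=5: -41; q=6: -35; q=7: -50; q=8: -89; q=9: -151.
Profit is maximized at q = 6. AVC there is 47/6 = £7.83 ≤ P, so producing beats shutting down (which would give -£72).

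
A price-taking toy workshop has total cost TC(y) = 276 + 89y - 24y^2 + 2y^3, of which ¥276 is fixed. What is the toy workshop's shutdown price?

The shutdown price is the minimum of AVC. VC = 89y - 24y^2 + 2y^3, so AVC = 89 - 24y + 2y^2.
At the minimum of AVC, MC = AVC. MC = 89 - 48y + 6y^2; setting MC = AVC gives 4y^2 - 24y = 0, so y = 6. min AVC = 17.
So the shutdown price is ¥17.

¥17 per unit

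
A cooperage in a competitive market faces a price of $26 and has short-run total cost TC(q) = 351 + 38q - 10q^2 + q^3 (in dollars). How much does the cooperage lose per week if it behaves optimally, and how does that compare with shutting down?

Profit = -$279 at q = 6

AVC = 38 - 10q + q^2; min AVC = $13 at q = 5. Since P = $26 ≥ min AVC, the firm produces.
With MC = 38 - 20q + 3q^2, P = MC on the upward-sloping part at q* = 6.
TR = 26·6 = 156. TC = 351 + 84 = 435. Profit = 156 − 435 = -$279.
Shutting down would mean losing the fixed cost of $351, so operating at a loss of $279 is better by $72.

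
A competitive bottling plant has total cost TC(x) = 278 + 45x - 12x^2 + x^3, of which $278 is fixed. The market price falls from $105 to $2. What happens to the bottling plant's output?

MC = 45 - 24x + 3x^2; the shutdown threshold is min AVC = $9 (at x = 6).
At P = $105 ≥ min AVC, set P = MC on the rising branch: x = 10.
At P = $2 < min AVC = $9, price no longer covers variable cost at any output, so the firm shuts down: x = 0.

Output falls from 10 to 0 (the firm shuts down)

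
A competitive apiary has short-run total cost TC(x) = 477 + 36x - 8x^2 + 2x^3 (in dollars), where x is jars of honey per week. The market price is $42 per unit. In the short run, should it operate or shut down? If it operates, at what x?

Produce at x = 3

Variable cost is VC = 36x - 8x^2 + 2x^3, so AVC = VC/x = 36 - 8x + 2x^2 and MC = dTC/dx = 36 - 16x + 6x^2.
AVC is minimized where dAVC/dx = -8 + 4x = 0, at x = 2; min AVC = 36 - 8·2 + 2·2^2 = $28.
P = $42 exceeds min AVC = $28, so the firm stays open.
P = MC gives -6 - 16x + 6x^2 = 0, with roots -1/3 and 3. Take the larger (rising MC): x* = 3.
Check: AVC at x = 3 is $30 ≤ P, so revenue covers variable cost.
Profit = P·x − TC = 42·3 − 567 = -$441, a loss, but smaller than the $477 fixed cost the firm would lose by shutting down.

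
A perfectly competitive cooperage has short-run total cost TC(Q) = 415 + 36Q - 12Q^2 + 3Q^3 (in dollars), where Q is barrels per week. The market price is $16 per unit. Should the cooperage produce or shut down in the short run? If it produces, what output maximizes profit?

From TC, MC = TC'(Q) = 36 - 24Q + 9Q^2 and AVC = VC/Q = 36 - 12Q + 3Q^2.
AVC hits its minimum where MC = AVC, at Q = 2, giving min AVC = 36 - 12·2 + 3·2^2 = $24.
P = $16 lies below min AVC = $24; no output level covers variable cost.
Best response: produce nothing and absorb the $415 fixed cost.

Shut down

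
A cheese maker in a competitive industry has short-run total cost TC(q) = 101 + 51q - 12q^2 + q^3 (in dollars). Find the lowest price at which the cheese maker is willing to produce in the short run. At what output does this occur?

Short-run supply begins at min AVC. From VC = 51q - 12q^2 + q^3, AVC = 51 - 12q + q^2.
At the minimum of AVC, MC = AVC. MC = 51 - 24q + 3q^2; setting MC = AVC gives 2q^2 - 12q = 0, so q = 6. min AVC = 15.
The firm shuts down for any P below $15.

$15 per unit, at q = 6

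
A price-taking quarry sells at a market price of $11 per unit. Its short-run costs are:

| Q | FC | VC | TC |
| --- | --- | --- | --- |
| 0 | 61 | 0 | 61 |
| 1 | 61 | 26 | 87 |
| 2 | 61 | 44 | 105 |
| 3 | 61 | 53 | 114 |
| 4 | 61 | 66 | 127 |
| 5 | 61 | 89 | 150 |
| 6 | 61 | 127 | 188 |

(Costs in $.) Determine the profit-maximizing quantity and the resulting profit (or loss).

Q = 0 (shut down); profit = -$61

Compute π = P·Q − TC at each output: Q=0: -61; Q=1: -76; Q=2: -83; Q=3: -81; Q=4: -83; Q=5: -95; Q=6: -122.
Profit is highest at Q = 0. Equivalently, the lowest AVC in the table is 66/4 ≈ $16.50 at Q = 4, and P = $11 falls below it — price never covers variable cost, so the firm shuts down and loses only its fixed cost.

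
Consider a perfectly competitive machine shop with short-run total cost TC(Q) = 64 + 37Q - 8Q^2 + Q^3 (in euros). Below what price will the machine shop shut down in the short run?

The firm shuts down when price falls below the minimum of average variable cost. AVC = VC/Q = 37 - 8Q + Q^2.
dAVC/dQ = -8 + 2Q = 0 gives Q = 4. min AVC = 37 - 8·4 + 4^2 = 21.
So the shutdown price is €21.

€21 per unit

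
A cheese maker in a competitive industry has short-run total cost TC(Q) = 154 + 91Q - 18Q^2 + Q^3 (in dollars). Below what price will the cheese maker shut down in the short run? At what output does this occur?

The firm shuts down when price falls below the minimum of average variable cost. AVC = VC/Q = 91 - 18Q + Q^2.
At the minimum of AVC, MC = AVC. MC = 91 - 36Q + 3Q^2; setting MC = AVC gives 2Q^2 - 18Q = 0, so Q = 9. min AVC = 10.
The firm shuts down for any P below $10.

$10 per unit, at Q = 9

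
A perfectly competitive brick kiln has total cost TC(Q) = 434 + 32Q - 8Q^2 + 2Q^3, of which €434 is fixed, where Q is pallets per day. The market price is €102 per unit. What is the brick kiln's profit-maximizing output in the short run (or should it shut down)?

Produce at Q = 5

From TC, MC = TC'(Q) = 32 - 16Q + 6Q^2 and AVC = VC/Q = 32 - 8Q + 2Q^2.
The AVC parabola has its vertex at Q = 8/4 = 2, where AVC = 32 - 8·2 + 2·2^2 = €24.
Since P = €102 ≥ min AVC = €24, price covers variable cost and the firm should produce.
Solving P = MC: -70 - 16Q + 6Q^2 = 0 ⇒ Q = -7/3 or 5. On the upward-sloping branch, Q* = 5.
Check: AVC at Q = 5 is €42 ≤ P, so revenue covers variable cost.
Profit = P·Q − TC = 102·5 − 644 = -€134, a loss, but smaller than the €434 fixed cost the firm would lose by shutting down.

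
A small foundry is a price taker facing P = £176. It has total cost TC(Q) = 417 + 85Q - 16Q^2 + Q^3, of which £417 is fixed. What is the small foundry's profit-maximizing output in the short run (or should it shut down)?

From TC, MC = TC'(Q) = 85 - 32Q + 3Q^2 and AVC = VC/Q = 85 - 16Q + Q^2.
AVC hits its minimum where MC = AVC, at Q = 8, giving min AVC = 85 - 16·8 + 8^2 = £21.
Because £176 ≥ £21, revenue can cover variable cost; the firm operates.
Solving P = MC: -91 - 32Q + 3Q^2 = 0 ⇒ Q = -7/3 or 13. On the upward-sloping branch, Q* = 13.
Check: AVC at Q = 13 is £46 ≤ P, so revenue covers variable cost.
Profit = P·Q − TC = 176·13 − 1015 = £1273.

Produce at Q = 13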